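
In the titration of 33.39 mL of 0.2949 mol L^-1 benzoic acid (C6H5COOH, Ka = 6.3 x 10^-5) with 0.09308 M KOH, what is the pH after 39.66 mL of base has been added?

3.98

Initial n(C6H5COOH) = 0.2949 x 0.03339 = 0.009847 mol.
n(KOH) added = 0.09308 x 0.03966 = 0.003692 mol, converting that many moles of C6H5COOH to C6H5COO-.
Remaining n(C6H5COOH) = 0.006155 mol; n(C6H5COO-) = 0.003692 mol.
By Henderson-Hasselbalch, pH = pKa + log([A^-]/[HA]) = 4.20 + log(0.003692/0.006155) = 4.20 + (-0.22) = 3.98.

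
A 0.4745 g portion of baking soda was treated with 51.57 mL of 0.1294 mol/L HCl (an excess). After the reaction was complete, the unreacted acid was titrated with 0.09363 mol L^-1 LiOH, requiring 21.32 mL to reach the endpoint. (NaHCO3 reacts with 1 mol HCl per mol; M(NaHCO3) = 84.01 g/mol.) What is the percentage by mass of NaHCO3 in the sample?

82.8%

Total n(HCl) added = 0.1294 x 0.05157 = 0.006673 mol.
n(LiOH) used = 0.09363 x 0.02132 = 0.001996 mol, which equals the excess n(HCl).
So n(HCl) consumed by the sample = 0.006673 - 0.001996 = 0.004677 mol.
n(NaHCO3) = 0.004677 / 1 = 0.004677 mol.
mass NaHCO3 = 0.004677 x 84.01 = 0.3929 g, so %NaHCO3 = 0.3929/0.4745 x 100 = 82.8%.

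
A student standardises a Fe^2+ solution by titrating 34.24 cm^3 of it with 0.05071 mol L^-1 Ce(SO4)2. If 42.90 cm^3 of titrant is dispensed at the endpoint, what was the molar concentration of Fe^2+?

n(Ce(SO4)2) = 0.05071 x 0.04290 = 0.002175 mol.
From the balanced equation, 1 mol Ce(SO4)2 reacts with 1 mol Fe^2+, so n(Fe^2+) = 0.002175 x 1/1 = 0.002175 mol.
[Fe^2+] = 0.002175 / 0.03424 L = 0.0635 M.

0.0635 M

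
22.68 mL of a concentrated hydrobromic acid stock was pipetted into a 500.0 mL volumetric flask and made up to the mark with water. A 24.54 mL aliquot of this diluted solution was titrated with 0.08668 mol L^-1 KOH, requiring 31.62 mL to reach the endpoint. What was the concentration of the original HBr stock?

2.46 M

n(KOH) = 0.08668 x 0.03162 = 0.002741 mol.
n(HBr) in the aliquot = 0.002741 mol.
[diluted HBr] = 0.002741 / 0.02454 = 0.1117 M.
Dilution factor = 500.0/22.68 = 22.05, so [stock] = 0.1117 x 22.05 = 2.46 M.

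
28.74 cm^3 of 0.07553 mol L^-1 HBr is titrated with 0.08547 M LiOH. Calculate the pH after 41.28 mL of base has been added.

12.29

n(acid) = 0.07553 x 0.02874 = 0.002171 mol; n(LiOH) added = 0.08547 x 0.04128 = 0.003528 mol.
Base is in excess by 0.003528 - 0.002171 = 0.001357 mol in a total volume of 0.07002 L.
[OH^-] = 0.001357/0.07002 = 0.01939 M, so pOH = 1.71 and pH = 14.00 - 1.71 = 12.29.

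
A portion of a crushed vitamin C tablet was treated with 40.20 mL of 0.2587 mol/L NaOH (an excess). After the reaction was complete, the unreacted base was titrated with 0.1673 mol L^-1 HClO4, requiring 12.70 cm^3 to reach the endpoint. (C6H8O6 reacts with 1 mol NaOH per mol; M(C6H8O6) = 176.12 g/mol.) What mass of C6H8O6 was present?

Total n(NaOH) added = 0.2587 x 0.04020 = 0.01040 mol.
n(HClO4) used = 0.1673 x 0.01270 = 0.002125 mol, which equals the excess n(NaOH).
So n(NaOH) consumed by the sample = 0.01040 - 0.002125 = 0.008275 mol.
n(C6H8O6) = 0.008275 / 1 = 0.008275 mol.
mass = 0.008275 mol x 176.12 g/mol = 1.46 g.

1.46 g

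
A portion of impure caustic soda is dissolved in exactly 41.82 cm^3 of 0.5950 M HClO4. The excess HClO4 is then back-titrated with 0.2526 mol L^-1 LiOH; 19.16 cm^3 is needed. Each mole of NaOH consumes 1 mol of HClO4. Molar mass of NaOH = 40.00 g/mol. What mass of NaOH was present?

Total n(HClO4) added = 0.5950 x 0.04182 = 0.02488 mol.
n(LiOH) used = 0.2526 x 0.01916 = 0.004840 mol, which equals the excess n(HClO4).
So n(HClO4) consumed by the sample = 0.02488 - 0.004840 = 0.02004 mol.
n(NaOH) = 0.02004 / 1 = 0.02004 mol.
mass = 0.02004 mol x 40.00 g/mol = 0.802 g.

0.802 g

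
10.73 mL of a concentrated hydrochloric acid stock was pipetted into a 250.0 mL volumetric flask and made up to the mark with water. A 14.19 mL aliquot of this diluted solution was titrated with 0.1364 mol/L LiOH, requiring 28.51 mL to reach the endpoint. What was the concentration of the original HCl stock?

n(LiOH) = 0.1364 x 0.02851 = 0.003889 mol.
n(HCl) in the aliquot = 0.003889 mol.
[diluted HCl] = 0.003889 / 0.01419 = 0.2740 M.
Dilution factor = 250.0/10.73 = 23.30, so [stock] = 0.2740 x 23.30 = 6.39 M.

6.39 M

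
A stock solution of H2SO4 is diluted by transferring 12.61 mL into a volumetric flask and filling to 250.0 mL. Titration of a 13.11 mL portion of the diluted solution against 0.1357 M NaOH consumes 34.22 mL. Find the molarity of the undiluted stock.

n(NaOH) = 0.1357 x 0.03422 = 0.004644 mol.
n(H2SO4) in the aliquot = 0.004644 x 1/2 = 0.002322 mol.
[diluted H2SO4] = 0.002322 / 0.01311 = 0.1771 M.
Dilution factor = 250.0/12.61 = 19.83, so [stock] = 0.1771 x 19.83 = 3.51 M.

3.51 M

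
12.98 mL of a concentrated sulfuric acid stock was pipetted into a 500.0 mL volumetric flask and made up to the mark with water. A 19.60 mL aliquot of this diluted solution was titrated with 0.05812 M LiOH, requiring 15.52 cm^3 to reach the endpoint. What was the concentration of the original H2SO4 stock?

n(LiOH) = 0.05812 x 0.01552 = 0.0009020 mol.
n(H2SO4) in the aliquot = 0.0009020 x 1/2 = 0.0004510 mol.
[diluted H2SO4] = 0.0004510 / 0.01960 = 0.02301 M.
Dilution factor = 500.0/12.98 = 38.52, so [stock] = 0.02301 x 38.52 = 0.886 M.

0.886 M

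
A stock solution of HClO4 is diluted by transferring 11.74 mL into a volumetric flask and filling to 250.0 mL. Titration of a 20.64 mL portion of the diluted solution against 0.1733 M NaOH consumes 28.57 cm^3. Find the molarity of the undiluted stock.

5.11 M

n(NaOH) = 0.1733 x 0.02857 = 0.004951 mol.
n(HClO4) in the aliquot = 0.004951 mol.
[diluted HClO4] = 0.004951 / 0.02064 = 0.2399 M.
Dilution factor = 250.0/11.74 = 21.29, so [stock] = 0.2399 x 21.29 = 5.11 M.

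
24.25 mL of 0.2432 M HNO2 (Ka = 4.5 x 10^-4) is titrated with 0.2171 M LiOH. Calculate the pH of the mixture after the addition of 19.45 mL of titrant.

3.75

Initial n(HNO2) = 0.2432 x 0.02425 = 0.005898 mol.
n(LiOH) added = 0.2171 x 0.01945 = 0.004223 mol, converting that many moles of HNO2 to NO2-.
Remaining n(HNO2) = 0.001675 mol; n(NO2-) = 0.004223 mol.
By Henderson-Hasselbalch, pH = pKa + log([A^-]/[HA]) = 3.35 + log(0.004223/0.001675) = 3.35 + (+0.40) = 3.75.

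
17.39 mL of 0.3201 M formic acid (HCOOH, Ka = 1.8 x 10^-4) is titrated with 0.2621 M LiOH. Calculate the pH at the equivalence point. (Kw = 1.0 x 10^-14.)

8.45

n(HCOOH) = 0.3201 x 0.01739 = 0.005567 mol; V(LiOH) at equivalence = 0.005567/0.2621 = 0.02124 L.
At equivalence all the acid is converted to HCOO-; total volume = 0.01739 + 0.02124 = 0.03863 L, so [HCOO-] = 0.005567/0.03863 = 0.1441 M.
Kb = Kw/Ka = 1.0e-14 / 1.8 x 10^-4 = 5.56e-11.
[OH^-] = sqrt(Kb x [HCOO-]) = sqrt(5.56e-11 x 0.1441) = 2.83e-6 M.
pOH = 5.55, so pH = 14.00 - 5.55 = 8.45.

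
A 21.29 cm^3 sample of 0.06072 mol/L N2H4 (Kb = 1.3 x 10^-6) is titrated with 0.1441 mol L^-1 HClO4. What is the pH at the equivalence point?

n(N2H4) = 0.06072 x 0.02129 = 0.001293 mol; V(HClO4) at equivalence = 0.001293/0.1441 = 0.008971 L.
At equivalence the base is fully converted to N2H5+; total volume = 0.03026 L, so [N2H5+] = 0.001293/0.03026 = 0.04272 M.
Ka(N2H5+) = Kw/Kb = 1.0e-14 / 1.3 x 10^-6 = 7.69e-9.
[H^+] = sqrt(Ka x [N2H5+]) = sqrt(7.69e-9 x 0.04272) = 1.81e-5 M.
pH = -log(1.81e-5) = 4.74.

4.74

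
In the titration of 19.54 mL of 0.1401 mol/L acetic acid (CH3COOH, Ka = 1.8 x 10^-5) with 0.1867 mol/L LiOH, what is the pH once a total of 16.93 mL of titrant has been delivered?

12.06

n(acid) = 0.1401 x 0.01954 = 0.002738 mol; n(LiOH) added = 0.1867 x 0.01693 = 0.003161 mol.
Base is in excess by 0.003161 - 0.002738 = 0.0004233 mol in a total volume of 0.03647 L.
[OH^-] = 0.0004233/0.03647 = 0.01161 M, so pOH = 1.94 and pH = 14.00 - 1.94 = 12.06.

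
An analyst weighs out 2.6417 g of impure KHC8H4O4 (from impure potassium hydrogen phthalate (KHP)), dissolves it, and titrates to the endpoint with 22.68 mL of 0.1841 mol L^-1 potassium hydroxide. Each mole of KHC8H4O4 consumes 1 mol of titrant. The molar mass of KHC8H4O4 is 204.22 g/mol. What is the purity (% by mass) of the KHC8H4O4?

n(KOH) = 0.1841 x 0.02268 = 0.004175 mol.
n(KHC8H4O4) = 0.004175 / 1 = 0.004175 mol.
mass of KHC8H4O4 = 0.004175 x 204.22 = 0.8527 g.
% purity = 0.8527 / 2.6417 x 100 = 32.3%.

32.3%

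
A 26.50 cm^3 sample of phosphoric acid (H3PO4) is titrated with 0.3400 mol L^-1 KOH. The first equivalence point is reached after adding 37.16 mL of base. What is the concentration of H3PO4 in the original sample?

n(KOH) = 0.3400 x 0.03716 = 0.01263 mol.
At the first equivalence point, 1 mol OH^- react per mol H3PO4, so n(H3PO4) = 0.01263 / 1 = 0.01263 mol.
[H3PO4] = 0.01263 / 0.02650 L = 0.477 M.

0.477 M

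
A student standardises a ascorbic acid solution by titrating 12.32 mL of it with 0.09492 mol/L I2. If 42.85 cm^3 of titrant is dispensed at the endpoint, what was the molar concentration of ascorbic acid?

0.330 M

n(I2) = 0.09492 x 0.04285 = 0.004067 mol.
From the balanced equation, 1 mol I2 reacts with 1 mol ascorbic acid, so n(ascorbic acid) = 0.004067 x 1/1 = 0.004067 mol.
[ascorbic acid] = 0.004067 / 0.01232 L = 0.330 M.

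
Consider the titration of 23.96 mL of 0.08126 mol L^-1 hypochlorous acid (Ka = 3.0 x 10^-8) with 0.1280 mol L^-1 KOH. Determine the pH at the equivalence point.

n(HClO) = 0.08126 x 0.02396 = 0.001947 mol; V(KOH) at equivalence = 0.001947/0.1280 = 0.01521 L.
At equivalence all the acid is converted to ClO-; total volume = 0.02396 + 0.01521 = 0.03917 L, so [ClO-] = 0.001947/0.03917 = 0.04971 M.
Kb = Kw/Ka = 1.0e-14 / 3.0 x 10^-8 = 3.33e-7.
[OH^-] = sqrt(Kb x [ClO-]) = sqrt(3.33e-7 x 0.04971) = 0.000129 M.
pOH = 3.89, so pH = 14.00 - 3.89 = 10.11.

10.11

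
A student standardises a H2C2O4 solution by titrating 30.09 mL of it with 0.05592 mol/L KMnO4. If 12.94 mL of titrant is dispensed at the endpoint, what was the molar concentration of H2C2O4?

n(KMnO4) = 0.05592 x 0.01294 = 0.0007236 mol.
From the balanced equation, 2 mol KMnO4 reacts with 5 mol H2C2O4, so n(H2C2O4) = 0.0007236 x 5/2 = 0.001809 mol.
[H2C2O4] = 0.001809 / 0.03009 L = 0.0601 M.

0.0601 M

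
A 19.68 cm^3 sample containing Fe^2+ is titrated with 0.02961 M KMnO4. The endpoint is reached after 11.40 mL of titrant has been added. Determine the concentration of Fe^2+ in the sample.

n(KMnO4) = 0.02961 x 0.01140 = 0.0003376 mol.
From the balanced equation, 1 mol KMnO4 reacts with 5 mol Fe^2+, so n(Fe^2+) = 0.0003376 x 5/1 = 0.001688 mol.
[Fe^2+] = 0.001688 / 0.01968 L = 0.0858 M.

0.0858 M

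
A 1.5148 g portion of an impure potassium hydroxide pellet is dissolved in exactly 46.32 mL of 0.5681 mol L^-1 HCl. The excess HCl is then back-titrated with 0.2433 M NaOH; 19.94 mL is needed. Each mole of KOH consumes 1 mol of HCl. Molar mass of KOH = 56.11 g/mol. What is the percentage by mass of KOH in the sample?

Total n(HCl) added = 0.5681 x 0.04632 = 0.02631 mol.
n(NaOH) used = 0.2433 x 0.01994 = 0.004851 mol, which equals the excess n(HCl).
So n(HCl) consumed by the sample = 0.02631 - 0.004851 = 0.02146 mol.
n(KOH) = 0.02146 / 1 = 0.02146 mol.
mass KOH = 0.02146 x 56.11 = 1.204 g, so %KOH = 1.204/1.5148 x 100 = 79.5%.

79.5%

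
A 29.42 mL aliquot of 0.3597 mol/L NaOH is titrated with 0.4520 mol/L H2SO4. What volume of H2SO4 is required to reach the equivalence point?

n(NaOH) = 0.3597 mol/L x 0.02942 L = 0.01058 mol.
The neutralisation is 2 NaOH : 1 H2SO4, so n(H2SO4) = 0.01058 x 1/2 = 0.005291 mol.
V(H2SO4) = 0.005291 / 0.4520 = 0.01171 L = 11.7 mL.

11.7 mL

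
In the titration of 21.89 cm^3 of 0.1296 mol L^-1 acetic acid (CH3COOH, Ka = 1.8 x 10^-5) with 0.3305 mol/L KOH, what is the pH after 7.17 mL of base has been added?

5.45

Initial n(CH3COOH) = 0.1296 x 0.02189 = 0.002837 mol.
n(KOH) added = 0.3305 x 0.007170 = 0.002370 mol, converting that many moles of CH3COOH to CH3COO-.
Remaining n(CH3COOH) = 0.0004673 mol; n(CH3COO-) = 0.002370 mol.
By Henderson-Hasselbalch, pH = pKa + log([A^-]/[HA]) = 4.74 + log(0.002370/0.0004673) = 4.74 + (+0.71) = 5.45.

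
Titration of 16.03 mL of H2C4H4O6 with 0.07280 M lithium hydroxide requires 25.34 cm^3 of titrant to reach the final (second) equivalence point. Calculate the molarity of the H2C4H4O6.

n(LiOH) = 0.07280 x 0.02534 = 0.001845 mol.
At the final (second) equivalence point, 2 mol OH^- react per mol H2C4H4O6, so n(H2C4H4O6) = 0.001845 / 2 = 0.0009224 mol.
[H2C4H4O6] = 0.0009224 / 0.01603 L = 0.0575 M.

0.0575 M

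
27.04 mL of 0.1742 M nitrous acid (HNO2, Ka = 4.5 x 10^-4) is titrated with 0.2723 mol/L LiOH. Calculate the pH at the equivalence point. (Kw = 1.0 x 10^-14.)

8.19

n(HNO2) = 0.1742 x 0.02704 = 0.004710 mol; V(LiOH) at equivalence = 0.004710/0.2723 = 0.01730 L.
At equivalence all the acid is converted to NO2-; total volume = 0.02704 + 0.01730 = 0.04434 L, so [NO2-] = 0.004710/0.04434 = 0.1062 M.
Kb = Kw/Ka = 1.0e-14 / 4.5 x 10^-4 = 2.22e-11.
[OH^-] = sqrt(Kb x [NO2-]) = sqrt(2.22e-11 x 0.1062) = 1.54e-6 M.
pOH = 5.81, so pH = 14.00 - 5.81 = 8.19.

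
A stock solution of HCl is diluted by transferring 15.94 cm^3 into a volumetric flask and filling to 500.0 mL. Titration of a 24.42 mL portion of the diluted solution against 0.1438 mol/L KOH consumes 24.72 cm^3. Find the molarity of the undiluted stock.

n(KOH) = 0.1438 x 0.02472 = 0.003555 mol.
n(HCl) in the aliquot = 0.003555 mol.
[diluted HCl] = 0.003555 / 0.02442 = 0.1456 M.
Dilution factor = 500.0/15.94 = 31.37, so [stock] = 0.1456 x 31.37 = 4.57 M.

4.57 M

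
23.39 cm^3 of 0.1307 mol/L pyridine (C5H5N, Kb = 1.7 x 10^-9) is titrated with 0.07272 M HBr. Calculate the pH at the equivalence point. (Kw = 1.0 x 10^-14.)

n(C5H5N) = 0.1307 x 0.02339 = 0.003057 mol; V(HBr) at equivalence = 0.003057/0.07272 = 0.04204 L.
At equivalence the base is fully converted to C5H5NH+; total volume = 0.06543 L, so [C5H5NH+] = 0.003057/0.06543 = 0.04672 M.
Ka(C5H5NH+) = Kw/Kb = 1.0e-14 / 1.7 x 10^-9 = 5.88e-6.
[H^+] = sqrt(Ka x [C5H5NH+]) = sqrt(5.88e-6 x 0.04672) = 0.000524 M.
pH = -log(0.000524) = 3.28.

3.28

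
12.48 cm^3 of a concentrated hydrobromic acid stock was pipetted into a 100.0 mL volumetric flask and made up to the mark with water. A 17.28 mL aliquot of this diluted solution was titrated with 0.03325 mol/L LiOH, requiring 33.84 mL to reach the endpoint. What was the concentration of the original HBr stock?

n(LiOH) = 0.03325 x 0.03384 = 0.001125 mol.
n(HBr) in the aliquot = 0.001125 mol.
[diluted HBr] = 0.001125 / 0.01728 = 0.06511 M.
Dilution factor = 100.0/12.48 = 8.013, so [stock] = 0.06511 x 8.013 = 0.522 M.

0.522 M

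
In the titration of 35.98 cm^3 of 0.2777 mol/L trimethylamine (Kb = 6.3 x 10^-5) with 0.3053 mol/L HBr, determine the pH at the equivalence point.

n((CH3)3N) = 0.2777 x 0.03598 = 0.009992 mol; V(HBr) at equivalence = 0.009992/0.3053 = 0.03273 L.
At equivalence the base is fully converted to (CH3)3NH+; total volume = 0.06871 L, so [(CH3)3NH+] = 0.009992/0.06871 = 0.1454 M.
Ka((CH3)3NH+) = Kw/Kb = 1.0e-14 / 6.3 x 10^-5 = 1.59e-10.
[H^+] = sqrt(Ka x [(CH3)3NH+]) = sqrt(1.59e-10 x 0.1454) = 4.80e-6 M.
pH = -log(4.80e-6) = 5.32.

5.32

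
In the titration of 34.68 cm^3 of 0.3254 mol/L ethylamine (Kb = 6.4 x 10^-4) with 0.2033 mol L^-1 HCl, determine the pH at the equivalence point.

5.85

n(C2H5NH2) = 0.3254 x 0.03468 = 0.01128 mol; V(HCl) at equivalence = 0.01128/0.2033 = 0.05551 L.
At equivalence the base is fully converted to C2H5NH3+; total volume = 0.09019 L, so [C2H5NH3+] = 0.01128/0.09019 = 0.1251 M.
Ka(C2H5NH3+) = Kw/Kb = 1.0e-14 / 6.4 x 10^-4 = 1.56e-11.
[H^+] = sqrt(Ka x [C2H5NH3+]) = sqrt(1.56e-11 x 0.1251) = 1.40e-6 M.
pH = -log(1.40e-6) = 5.85.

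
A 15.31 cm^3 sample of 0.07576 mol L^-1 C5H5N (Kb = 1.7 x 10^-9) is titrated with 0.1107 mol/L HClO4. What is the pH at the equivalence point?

3.29

n(C5H5N) = 0.07576 x 0.01531 = 0.001160 mol; V(HClO4) at equivalence = 0.001160/0.1107 = 0.01048 L.
At equivalence the base is fully converted to C5H5NH+; total volume = 0.02579 L, so [C5H5NH+] = 0.001160/0.02579 = 0.04498 M.
Ka(C5H5NH+) = Kw/Kb = 1.0e-14 / 1.7 x 10^-9 = 5.88e-6.
[H^+] = sqrt(Ka x [C5H5NH+]) = sqrt(5.88e-6 x 0.04498) = 0.000514 M.
pH = -log(0.000514) = 3.29.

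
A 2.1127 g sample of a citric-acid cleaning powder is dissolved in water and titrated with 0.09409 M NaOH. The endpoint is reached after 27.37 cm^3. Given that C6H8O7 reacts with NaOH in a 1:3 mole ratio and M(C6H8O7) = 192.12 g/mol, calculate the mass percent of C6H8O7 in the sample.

n(NaOH) = 0.09409 x 0.02737 = 0.002575 mol.
n(C6H8O7) = 0.002575 / 3 = 0.0008584 mol.
mass of C6H8O7 = 0.0008584 x 192.12 = 0.1649 g.
% purity = 0.1649 / 2.1127 x 100 = 7.81%.

7.81%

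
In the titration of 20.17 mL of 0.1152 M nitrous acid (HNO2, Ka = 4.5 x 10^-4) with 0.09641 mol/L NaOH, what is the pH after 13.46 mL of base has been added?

3.45

Initial n(HNO2) = 0.1152 x 0.02017 = 0.002324 mol.
n(NaOH) added = 0.09641 x 0.01346 = 0.001298 mol, converting that many moles of HNO2 to NO2-.
Remaining n(HNO2) = 0.001026 mol; n(NO2-) = 0.001298 mol.
By Henderson-Hasselbalch, pH = pKa + log([A^-]/[HA]) = 3.35 + log(0.001298/0.001026) = 3.35 + (+0.10) = 3.45.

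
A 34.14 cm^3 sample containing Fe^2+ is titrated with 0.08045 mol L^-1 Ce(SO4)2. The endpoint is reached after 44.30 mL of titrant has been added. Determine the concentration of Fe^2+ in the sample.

0.104 M

n(Ce(SO4)2) = 0.08045 x 0.04430 = 0.003564 mol.
From the balanced equation, 1 mol Ce(SO4)2 reacts with 1 mol Fe^2+, so n(Fe^2+) = 0.003564 x 1/1 = 0.003564 mol.
[Fe^2+] = 0.003564 / 0.03414 L = 0.104 M.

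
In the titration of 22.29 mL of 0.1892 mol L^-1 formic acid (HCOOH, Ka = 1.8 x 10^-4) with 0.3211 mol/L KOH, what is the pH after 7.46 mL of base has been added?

3.86

Initial n(HCOOH) = 0.1892 x 0.02229 = 0.004217 mol.
n(KOH) added = 0.3211 x 0.007460 = 0.002395 mol, converting that many moles of HCOOH to HCOO-.
Remaining n(HCOOH) = 0.001822 mol; n(HCOO-) = 0.002395 mol.
By Henderson-Hasselbalch, pH = pKa + log([A^-]/[HA]) = 3.74 + log(0.002395/0.001822) = 3.74 + (+0.12) = 3.86.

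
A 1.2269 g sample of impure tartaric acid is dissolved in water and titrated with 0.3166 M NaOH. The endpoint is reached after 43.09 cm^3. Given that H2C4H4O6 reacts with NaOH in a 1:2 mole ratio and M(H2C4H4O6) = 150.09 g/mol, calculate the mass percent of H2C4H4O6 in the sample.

83.4%

n(NaOH) = 0.3166 x 0.04309 = 0.01364 mol.
n(H2C4H4O6) = 0.01364 / 2 = 0.006821 mol.
mass of H2C4H4O6 = 0.006821 x 150.09 = 1.024 g.
% purity = 1.024 / 1.2269 x 100 = 83.4%.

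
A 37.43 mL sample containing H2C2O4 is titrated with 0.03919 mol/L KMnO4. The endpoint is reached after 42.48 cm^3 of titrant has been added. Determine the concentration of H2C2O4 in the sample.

0.111 M

n(KMnO4) = 0.03919 x 0.04248 = 0.001665 mol.
From the balanced equation, 2 mol KMnO4 reacts with 5 mol H2C2O4, so n(H2C2O4) = 0.001665 x 5/2 = 0.004162 mol.
[H2C2O4] = 0.004162 / 0.03743 L = 0.111 M.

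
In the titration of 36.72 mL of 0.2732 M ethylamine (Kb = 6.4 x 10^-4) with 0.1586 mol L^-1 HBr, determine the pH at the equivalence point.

5.90

n(C2H5NH2) = 0.2732 x 0.03672 = 0.01003 mol; V(HBr) at equivalence = 0.01003/0.1586 = 0.06325 L.
At equivalence the base is fully converted to C2H5NH3+; total volume = 0.09997 L, so [C2H5NH3+] = 0.01003/0.09997 = 0.1003 M.
Ka(C2H5NH3+) = Kw/Kb = 1.0e-14 / 6.4 x 10^-4 = 1.56e-11.
[H^+] = sqrt(Ka x [C2H5NH3+]) = sqrt(1.56e-11 x 0.1003) = 1.25e-6 M.
pH = -log(1.25e-6) = 5.90.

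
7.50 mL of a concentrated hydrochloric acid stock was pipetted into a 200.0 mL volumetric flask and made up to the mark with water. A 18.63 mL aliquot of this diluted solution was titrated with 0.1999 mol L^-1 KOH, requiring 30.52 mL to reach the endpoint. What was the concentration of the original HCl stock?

n(KOH) = 0.1999 x 0.03052 = 0.006101 mol.
n(HCl) in the aliquot = 0.006101 mol.
[diluted HCl] = 0.006101 / 0.01863 = 0.3275 M.
Dilution factor = 200.0/7.500 = 26.67, so [stock] = 0.3275 x 26.67 = 8.73 M.

8.73 M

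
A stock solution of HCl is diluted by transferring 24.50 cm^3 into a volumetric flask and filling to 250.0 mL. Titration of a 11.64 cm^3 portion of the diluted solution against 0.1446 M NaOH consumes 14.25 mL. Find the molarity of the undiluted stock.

n(NaOH) = 0.1446 x 0.01425 = 0.002061 mol.
n(HCl) in the aliquot = 0.002061 mol.
[diluted HCl] = 0.002061 / 0.01164 = 0.1770 M.
Dilution factor = 250.0/24.50 = 10.20, so [stock] = 0.1770 x 10.20 = 1.81 M.

1.81 M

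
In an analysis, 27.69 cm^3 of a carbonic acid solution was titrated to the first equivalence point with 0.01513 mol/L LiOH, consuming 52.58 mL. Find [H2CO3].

n(LiOH) = 0.01513 x 0.05258 = 0.0007955 mol.
At the first equivalence point, 1 mol OH^- react per mol H2CO3, so n(H2CO3) = 0.0007955 / 1 = 0.0007955 mol.
[H2CO3] = 0.0007955 / 0.02769 L = 0.0287 M.

0.0287 M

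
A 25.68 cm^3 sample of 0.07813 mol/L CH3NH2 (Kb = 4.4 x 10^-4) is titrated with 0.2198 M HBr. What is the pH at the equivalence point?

5.94

n(CH3NH2) = 0.07813 x 0.02568 = 0.002006 mol; V(HBr) at equivalence = 0.002006/0.2198 = 0.009128 L.
At equivalence the base is fully converted to CH3NH3+; total volume = 0.03481 L, so [CH3NH3+] = 0.002006/0.03481 = 0.05764 M.
Ka(CH3NH3+) = Kw/Kb = 1.0e-14 / 4.4 x 10^-4 = 2.27e-11.
[H^+] = sqrt(Ka x [CH3NH3+]) = sqrt(2.27e-11 x 0.05764) = 1.14e-6 M.
pH = -log(1.14e-6) = 5.94.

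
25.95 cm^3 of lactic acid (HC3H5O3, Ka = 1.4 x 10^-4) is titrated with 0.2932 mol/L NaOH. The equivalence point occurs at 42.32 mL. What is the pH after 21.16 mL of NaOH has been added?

21.16 mL is exactly half the equivalence volume (42.32/2), i.e. the half-equivalence point.
There, n(HA) = n(A^-), so pH = pKa = -log(1.4 x 10^-4) = 3.85.

3.85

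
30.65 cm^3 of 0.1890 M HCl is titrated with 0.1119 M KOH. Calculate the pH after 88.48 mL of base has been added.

12.54

n(acid) = 0.1890 x 0.03065 = 0.005793 mol; n(KOH) added = 0.1119 x 0.08848 = 0.009901 mol.
Base is in excess by 0.009901 - 0.005793 = 0.004108 mol in a total volume of 0.1191 L.
[OH^-] = 0.004108/0.1191 = 0.03448 M, so pOH = 1.46 and pH = 14.00 - 1.46 = 12.54.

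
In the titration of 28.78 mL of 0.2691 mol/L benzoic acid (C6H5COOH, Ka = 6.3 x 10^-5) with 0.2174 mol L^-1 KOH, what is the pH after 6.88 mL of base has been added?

Initial n(C6H5COOH) = 0.2691 x 0.02878 = 0.007745 mol.
n(KOH) added = 0.2174 x 0.006880 = 0.001496 mol, converting that many moles of C6H5COOH to C6H5COO-.
Remaining n(C6H5COOH) = 0.006249 mol; n(C6H5COO-) = 0.001496 mol.
By Henderson-Hasselbalch, pH = pKa + log([A^-]/[HA]) = 4.20 + log(0.001496/0.006249) = 4.20 + (-0.62) = 3.58.

3.58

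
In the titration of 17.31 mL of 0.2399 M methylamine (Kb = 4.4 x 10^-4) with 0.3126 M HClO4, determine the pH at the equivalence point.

5.76

n(CH3NH2) = 0.2399 x 0.01731 = 0.004153 mol; V(HClO4) at equivalence = 0.004153/0.3126 = 0.01328 L.
At equivalence the base is fully converted to CH3NH3+; total volume = 0.03059 L, so [CH3NH3+] = 0.004153/0.03059 = 0.1357 M.
Ka(CH3NH3+) = Kw/Kb = 1.0e-14 / 4.4 x 10^-4 = 2.27e-11.
[H^+] = sqrt(Ka x [CH3NH3+]) = sqrt(2.27e-11 x 0.1357) = 1.76e-6 M.
pH = -log(1.76e-6) = 5.76.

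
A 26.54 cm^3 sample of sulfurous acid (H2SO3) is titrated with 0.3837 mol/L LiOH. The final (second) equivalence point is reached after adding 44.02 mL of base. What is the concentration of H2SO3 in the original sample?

n(LiOH) = 0.3837 x 0.04402 = 0.01689 mol.
At the final (second) equivalence point, 2 mol OH^- react per mol H2SO3, so n(H2SO3) = 0.01689 / 2 = 0.008445 mol.
[H2SO3] = 0.008445 / 0.02654 L = 0.318 M.

0.318 M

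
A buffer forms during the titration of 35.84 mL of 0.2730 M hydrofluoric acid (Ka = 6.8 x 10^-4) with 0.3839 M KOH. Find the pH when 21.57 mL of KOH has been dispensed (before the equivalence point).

Initial n(HF) = 0.2730 x 0.03584 = 0.009784 mol.
n(KOH) added = 0.3839 x 0.02157 = 0.008281 mol, converting that many moles of HF to F-.
Remaining n(HF) = 0.001504 mol; n(F-) = 0.008281 mol.
By Henderson-Hasselbalch, pH = pKa + log([A^-]/[HA]) = 3.17 + log(0.008281/0.001504) = 3.17 + (+0.74) = 3.91.

3.91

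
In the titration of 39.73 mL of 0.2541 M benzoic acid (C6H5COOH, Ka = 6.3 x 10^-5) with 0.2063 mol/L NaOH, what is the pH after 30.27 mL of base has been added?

4.41

Initial n(C6H5COOH) = 0.2541 x 0.03973 = 0.01010 mol.
n(NaOH) added = 0.2063 x 0.03027 = 0.006245 mol, converting that many moles of C6H5COOH to C6H5COO-.
Remaining n(C6H5COOH) = 0.003851 mol; n(C6H5COO-) = 0.006245 mol.
By Henderson-Hasselbalch, pH = pKa + log([A^-]/[HA]) = 4.20 + log(0.006245/0.003851) = 4.20 + (+0.21) = 4.41.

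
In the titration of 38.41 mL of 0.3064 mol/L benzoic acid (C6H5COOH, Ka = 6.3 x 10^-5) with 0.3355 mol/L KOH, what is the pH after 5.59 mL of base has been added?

3.48

Initial n(C6H5COOH) = 0.3064 x 0.03841 = 0.01177 mol.
n(KOH) added = 0.3355 x 0.005590 = 0.001875 mol, converting that many moles of C6H5COOH to C6H5COO-.
Remaining n(C6H5COOH) = 0.009893 mol; n(C6H5COO-) = 0.001875 mol.
By Henderson-Hasselbalch, pH = pKa + log([A^-]/[HA]) = 4.20 + log(0.001875/0.009893) = 4.20 + (-0.72) = 3.48.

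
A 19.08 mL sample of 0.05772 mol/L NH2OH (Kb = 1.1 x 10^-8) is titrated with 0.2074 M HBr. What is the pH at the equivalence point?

3.69

n(NH2OH) = 0.05772 x 0.01908 = 0.001101 mol; V(HBr) at equivalence = 0.001101/0.2074 = 0.005310 L.
At equivalence the base is fully converted to NH3OH+; total volume = 0.02439 L, so [NH3OH+] = 0.001101/0.02439 = 0.04515 M.
Ka(NH3OH+) = Kw/Kb = 1.0e-14 / 1.1 x 10^-8 = 9.09e-7.
[H^+] = sqrt(Ka x [NH3OH+]) = sqrt(9.09e-7 x 0.04515) = 0.000203 M.
pH = -log(0.000203) = 3.69.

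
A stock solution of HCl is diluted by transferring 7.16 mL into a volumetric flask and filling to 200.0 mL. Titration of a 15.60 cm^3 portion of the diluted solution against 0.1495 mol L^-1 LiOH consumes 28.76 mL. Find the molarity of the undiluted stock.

7.70 M

n(LiOH) = 0.1495 x 0.02876 = 0.004300 mol.
n(HCl) in the aliquot = 0.004300 mol.
[diluted HCl] = 0.004300 / 0.01560 = 0.2756 M.
Dilution factor = 200.0/7.160 = 27.93, so [stock] = 0.2756 x 27.93 = 7.70 M.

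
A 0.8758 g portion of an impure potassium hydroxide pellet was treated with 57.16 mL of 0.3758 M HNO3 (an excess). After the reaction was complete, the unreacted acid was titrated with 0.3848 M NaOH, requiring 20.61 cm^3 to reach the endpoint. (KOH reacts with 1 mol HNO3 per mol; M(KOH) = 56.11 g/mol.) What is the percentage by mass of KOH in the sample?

Total n(HNO3) added = 0.3758 x 0.05716 = 0.02148 mol.
n(NaOH) used = 0.3848 x 0.02061 = 0.007931 mol, which equals the excess n(HNO3).
So n(HNO3) consumed by the sample = 0.02148 - 0.007931 = 0.01355 mol.
n(KOH) = 0.01355 / 1 = 0.01355 mol.
mass KOH = 0.01355 x 56.11 = 0.7603 g, so %KOH = 0.7603/0.8758 x 100 = 86.8%.

86.8%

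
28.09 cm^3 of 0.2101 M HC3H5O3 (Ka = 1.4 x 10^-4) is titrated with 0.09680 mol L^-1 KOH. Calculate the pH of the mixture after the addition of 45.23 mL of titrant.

Initial n(HC3H5O3) = 0.2101 x 0.02809 = 0.005902 mol.
n(KOH) added = 0.09680 x 0.04523 = 0.004378 mol, converting that many moles of HC3H5O3 to C3H5O3-.
Remaining n(HC3H5O3) = 0.001523 mol; n(C3H5O3-) = 0.004378 mol.
By Henderson-Hasselbalch, pH = pKa + log([A^-]/[HA]) = 3.85 + log(0.004378/0.001523) = 3.85 + (+0.46) = 4.31.

4.31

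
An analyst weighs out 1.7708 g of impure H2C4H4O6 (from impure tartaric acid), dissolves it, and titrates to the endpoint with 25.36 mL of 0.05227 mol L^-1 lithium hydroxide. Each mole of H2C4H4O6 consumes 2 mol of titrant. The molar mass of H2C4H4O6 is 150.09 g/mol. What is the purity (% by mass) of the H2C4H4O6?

n(LiOH) = 0.05227 x 0.02536 = 0.001326 mol.
n(H2C4H4O6) = 0.001326 / 2 = 0.0006628 mol.
mass of H2C4H4O6 = 0.0006628 x 150.09 = 0.09948 g.
% purity = 0.09948 / 1.7708 x 100 = 5.62%.

5.62%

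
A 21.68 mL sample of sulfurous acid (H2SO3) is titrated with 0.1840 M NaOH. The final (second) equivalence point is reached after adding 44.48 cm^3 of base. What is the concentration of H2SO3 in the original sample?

0.189 M

n(NaOH) = 0.1840 x 0.04448 = 0.008184 mol.
At the final (second) equivalence point, 2 mol OH^- react per mol H2SO3, so n(H2SO3) = 0.008184 / 2 = 0.004092 mol.
[H2SO3] = 0.004092 / 0.02168 L = 0.189 M.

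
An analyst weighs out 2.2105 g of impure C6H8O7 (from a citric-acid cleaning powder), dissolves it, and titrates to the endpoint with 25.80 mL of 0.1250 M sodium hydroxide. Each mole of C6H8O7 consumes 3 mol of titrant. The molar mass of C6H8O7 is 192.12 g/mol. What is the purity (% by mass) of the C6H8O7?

9.34%

n(NaOH) = 0.1250 x 0.02580 = 0.003225 mol.
n(C6H8O7) = 0.003225 / 3 = 0.001075 mol.
mass of C6H8O7 = 0.001075 x 192.12 = 0.2065 g.
% purity = 0.2065 / 2.2105 x 100 = 9.34%.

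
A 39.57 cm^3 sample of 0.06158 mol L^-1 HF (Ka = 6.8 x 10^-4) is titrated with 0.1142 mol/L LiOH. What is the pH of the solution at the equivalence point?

7.88

n(HF) = 0.06158 x 0.03957 = 0.002437 mol; V(LiOH) at equivalence = 0.002437/0.1142 = 0.02134 L.
At equivalence all the acid is converted to F-; total volume = 0.03957 + 0.02134 = 0.06091 L, so [F-] = 0.002437/0.06091 = 0.04001 M.
Kb = Kw/Ka = 1.0e-14 / 6.8 x 10^-4 = 1.47e-11.
[OH^-] = sqrt(Kb x [F-]) = sqrt(1.47e-11 x 0.04001) = 7.67e-7 M.
pOH = 6.12, so pH = 14.00 - 6.12 = 7.88.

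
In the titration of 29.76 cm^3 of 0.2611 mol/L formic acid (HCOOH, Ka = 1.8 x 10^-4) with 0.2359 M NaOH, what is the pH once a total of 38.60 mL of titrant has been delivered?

12.29

n(acid) = 0.2611 x 0.02976 = 0.007770 mol; n(NaOH) added = 0.2359 x 0.03860 = 0.009106 mol.
Base is in excess by 0.009106 - 0.007770 = 0.001335 mol in a total volume of 0.06836 L.
[OH^-] = 0.001335/0.06836 = 0.01953 M, so pOH = 1.71 and pH = 14.00 - 1.71 = 12.29.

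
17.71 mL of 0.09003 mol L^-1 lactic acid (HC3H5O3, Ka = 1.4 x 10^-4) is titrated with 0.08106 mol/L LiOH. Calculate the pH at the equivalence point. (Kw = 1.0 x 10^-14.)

n(HC3H5O3) = 0.09003 x 0.01771 = 0.001594 mol; V(LiOH) at equivalence = 0.001594/0.08106 = 0.01967 L.
At equivalence all the acid is converted to C3H5O3-; total volume = 0.01771 + 0.01967 = 0.03738 L, so [C3H5O3-] = 0.001594/0.03738 = 0.04265 M.
Kb = Kw/Ka = 1.0e-14 / 1.4 x 10^-4 = 7.14e-11.
[OH^-] = sqrt(Kb x [C3H5O3-]) = sqrt(7.14e-11 x 0.04265) = 1.75e-6 M.
pOH = 5.76, so pH = 14.00 - 5.76 = 8.24.

8.24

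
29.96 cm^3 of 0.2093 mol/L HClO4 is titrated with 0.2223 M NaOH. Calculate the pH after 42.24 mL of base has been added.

n(acid) = 0.2093 x 0.02996 = 0.006271 mol; n(NaOH) added = 0.2223 x 0.04224 = 0.009390 mol.
Base is in excess by 0.009390 - 0.006271 = 0.003119 mol in a total volume of 0.07220 L.
[OH^-] = 0.003119/0.07220 = 0.04320 M, so pOH = 1.36 and pH = 14.00 - 1.36 = 12.64.

12.64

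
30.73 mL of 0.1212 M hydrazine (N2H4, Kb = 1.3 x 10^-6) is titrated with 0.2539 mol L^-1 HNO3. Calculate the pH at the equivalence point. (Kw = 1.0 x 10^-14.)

n(N2H4) = 0.1212 x 0.03073 = 0.003724 mol; V(HNO3) at equivalence = 0.003724/0.2539 = 0.01467 L.
At equivalence the base is fully converted to N2H5+; total volume = 0.04540 L, so [N2H5+] = 0.003724/0.04540 = 0.08204 M.
Ka(N2H5+) = Kw/Kb = 1.0e-14 / 1.3 x 10^-6 = 7.69e-9.
[H^+] = sqrt(Ka x [N2H5+]) = sqrt(7.69e-9 x 0.08204) = 2.51e-5 M.
pH = -log(2.51e-5) = 4.60.

4.60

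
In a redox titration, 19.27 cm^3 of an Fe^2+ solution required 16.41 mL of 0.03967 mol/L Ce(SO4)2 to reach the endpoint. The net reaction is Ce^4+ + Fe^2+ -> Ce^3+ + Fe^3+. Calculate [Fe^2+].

0.0338 M

n(Ce(SO4)2) = 0.03967 x 0.01641 = 0.0006510 mol.
From the balanced equation, 1 mol Ce(SO4)2 reacts with 1 mol Fe^2+, so n(Fe^2+) = 0.0006510 x 1/1 = 0.0006510 mol.
[Fe^2+] = 0.0006510 / 0.01927 L = 0.0338 M.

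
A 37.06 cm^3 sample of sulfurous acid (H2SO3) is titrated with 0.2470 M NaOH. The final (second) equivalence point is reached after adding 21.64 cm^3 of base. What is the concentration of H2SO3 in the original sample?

n(NaOH) = 0.2470 x 0.02164 = 0.005345 mol.
At the final (second) equivalence point, 2 mol OH^- react per mol H2SO3, so n(H2SO3) = 0.005345 / 2 = 0.002673 mol.
[H2SO3] = 0.002673 / 0.03706 L = 0.0721 M.

0.0721 M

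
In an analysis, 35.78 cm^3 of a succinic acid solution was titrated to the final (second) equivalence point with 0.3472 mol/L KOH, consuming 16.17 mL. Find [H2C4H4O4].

n(KOH) = 0.3472 x 0.01617 = 0.005614 mol.
At the final (second) equivalence point, 2 mol OH^- react per mol H2C4H4O4, so n(H2C4H4O4) = 0.005614 / 2 = 0.002807 mol.
[H2C4H4O4] = 0.002807 / 0.03578 L = 0.0785 M.

0.0785 M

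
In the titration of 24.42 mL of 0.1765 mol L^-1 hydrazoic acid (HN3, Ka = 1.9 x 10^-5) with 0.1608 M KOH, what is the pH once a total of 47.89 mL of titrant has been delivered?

n(acid) = 0.1765 x 0.02442 = 0.004310 mol; n(KOH) added = 0.1608 x 0.04789 = 0.007701 mol.
Base is in excess by 0.007701 - 0.004310 = 0.003391 mol in a total volume of 0.07231 L.
[OH^-] = 0.003391/0.07231 = 0.04689 M, so pOH = 1.33 and pH = 14.00 - 1.33 = 12.67.

12.67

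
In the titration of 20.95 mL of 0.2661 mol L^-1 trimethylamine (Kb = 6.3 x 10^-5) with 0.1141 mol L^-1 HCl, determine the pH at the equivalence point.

5.45

n((CH3)3N) = 0.2661 x 0.02095 = 0.005575 mol; V(HCl) at equivalence = 0.005575/0.1141 = 0.04886 L.
At equivalence the base is fully converted to (CH3)3NH+; total volume = 0.06981 L, so [(CH3)3NH+] = 0.005575/0.06981 = 0.07986 M.
Ka((CH3)3NH+) = Kw/Kb = 1.0e-14 / 6.3 x 10^-5 = 1.59e-10.
[H^+] = sqrt(Ka x [(CH3)3NH+]) = sqrt(1.59e-10 x 0.07986) = 3.56e-6 M.
pH = -log(3.56e-6) = 5.45.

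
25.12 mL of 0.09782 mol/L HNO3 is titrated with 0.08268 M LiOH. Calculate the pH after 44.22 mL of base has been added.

12.24

n(acid) = 0.09782 x 0.02512 = 0.002457 mol; n(LiOH) added = 0.08268 x 0.04422 = 0.003656 mol.
Base is in excess by 0.003656 - 0.002457 = 0.001199 mol in a total volume of 0.06934 L.
[OH^-] = 0.001199/0.06934 = 0.01729 M, so pOH = 1.76 and pH = 14.00 - 1.76 = 12.24.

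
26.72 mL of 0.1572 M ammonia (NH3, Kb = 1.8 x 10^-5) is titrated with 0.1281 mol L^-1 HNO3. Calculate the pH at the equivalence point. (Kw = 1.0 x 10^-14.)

5.20

n(NH3) = 0.1572 x 0.02672 = 0.004200 mol; V(HNO3) at equivalence = 0.004200/0.1281 = 0.03279 L.
At equivalence the base is fully converted to NH4+; total volume = 0.05951 L, so [NH4+] = 0.004200/0.05951 = 0.07058 M.
Ka(NH4+) = Kw/Kb = 1.0e-14 / 1.8 x 10^-5 = 5.56e-10.
[H^+] = sqrt(Ka x [NH4+]) = sqrt(5.56e-10 x 0.07058) = 6.26e-6 M.
pH = -log(6.26e-6) = 5.20.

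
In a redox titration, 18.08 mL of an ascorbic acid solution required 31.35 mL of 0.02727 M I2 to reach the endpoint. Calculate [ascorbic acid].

0.0473 M

n(I2) = 0.02727 x 0.03135 = 0.0008549 mol.
From the balanced equation, 1 mol I2 reacts with 1 mol ascorbic acid, so n(ascorbic acid) = 0.0008549 x 1/1 = 0.0008549 mol.
[ascorbic acid] = 0.0008549 / 0.01808 L = 0.0473 M.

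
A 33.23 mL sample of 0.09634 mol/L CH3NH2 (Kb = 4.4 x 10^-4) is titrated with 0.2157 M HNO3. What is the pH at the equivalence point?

n(CH3NH2) = 0.09634 x 0.03323 = 0.003201 mol; V(HNO3) at equivalence = 0.003201/0.2157 = 0.01484 L.
At equivalence the base is fully converted to CH3NH3+; total volume = 0.04807 L, so [CH3NH3+] = 0.003201/0.04807 = 0.06660 M.
Ka(CH3NH3+) = Kw/Kb = 1.0e-14 / 4.4 x 10^-4 = 2.27e-11.
[H^+] = sqrt(Ka x [CH3NH3+]) = sqrt(2.27e-11 x 0.06660) = 1.23e-6 M.
pH = -log(1.23e-6) = 5.91.

5.91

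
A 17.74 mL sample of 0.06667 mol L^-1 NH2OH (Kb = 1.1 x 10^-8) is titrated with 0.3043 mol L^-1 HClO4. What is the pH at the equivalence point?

3.65

n(NH2OH) = 0.06667 x 0.01774 = 0.001183 mol; V(HClO4) at equivalence = 0.001183/0.3043 = 0.003887 L.
At equivalence the base is fully converted to NH3OH+; total volume = 0.02163 L, so [NH3OH+] = 0.001183/0.02163 = 0.05469 M.
Ka(NH3OH+) = Kw/Kb = 1.0e-14 / 1.1 x 10^-8 = 9.09e-7.
[H^+] = sqrt(Ka x [NH3OH+]) = sqrt(9.09e-7 x 0.05469) = 0.000223 M.
pH = -log(0.000223) = 3.65.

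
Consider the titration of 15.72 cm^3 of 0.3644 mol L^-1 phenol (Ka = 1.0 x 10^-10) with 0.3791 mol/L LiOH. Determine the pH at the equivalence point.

11.63

n(C6H5OH) = 0.3644 x 0.01572 = 0.005728 mol; V(LiOH) at equivalence = 0.005728/0.3791 = 0.01511 L.
At equivalence all the acid is converted to C6H5O-; total volume = 0.01572 + 0.01511 = 0.03083 L, so [C6H5O-] = 0.005728/0.03083 = 0.1858 M.
Kb = Kw/Ka = 1.0e-14 / 1.0 x 10^-10 = 0.000100.
[OH^-] = sqrt(Kb x [C6H5O-]) = sqrt(0.000100 x 0.1858) = 0.00431 M.
pOH = 2.37, so pH = 14.00 - 2.37 = 11.63.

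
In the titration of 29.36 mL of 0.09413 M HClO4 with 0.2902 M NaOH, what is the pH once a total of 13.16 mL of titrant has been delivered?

12.39

n(acid) = 0.09413 x 0.02936 = 0.002764 mol; n(NaOH) added = 0.2902 x 0.01316 = 0.003819 mol.
Base is in excess by 0.003819 - 0.002764 = 0.001055 mol in a total volume of 0.04252 L.
[OH^-] = 0.001055/0.04252 = 0.02482 M, so pOH = 1.61 and pH = 14.00 - 1.61 = 12.39.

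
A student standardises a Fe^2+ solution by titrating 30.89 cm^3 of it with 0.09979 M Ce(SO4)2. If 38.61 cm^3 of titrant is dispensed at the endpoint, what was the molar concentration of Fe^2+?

0.125 M

n(Ce(SO4)2) = 0.09979 x 0.03861 = 0.003853 mol.
From the balanced equation, 1 mol Ce(SO4)2 reacts with 1 mol Fe^2+, so n(Fe^2+) = 0.003853 x 1/1 = 0.003853 mol.
[Fe^2+] = 0.003853 / 0.03089 L = 0.125 M.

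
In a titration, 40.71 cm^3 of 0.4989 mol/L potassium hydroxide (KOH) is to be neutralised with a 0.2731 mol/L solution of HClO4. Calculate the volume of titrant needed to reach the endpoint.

n(KOH) = 0.4989 mol/L x 0.04071 L = 0.02031 mol.
At equivalence n(HClO4) = n(KOH) = 0.02031 mol.
V(HClO4) = 0.02031 / 0.2731 = 0.07437 L = 74.4 mL.

74.4 mL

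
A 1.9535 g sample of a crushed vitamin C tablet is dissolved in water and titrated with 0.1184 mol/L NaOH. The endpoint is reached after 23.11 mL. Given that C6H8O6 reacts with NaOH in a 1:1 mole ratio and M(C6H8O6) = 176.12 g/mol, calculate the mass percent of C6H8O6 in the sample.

24.7%

n(NaOH) = 0.1184 x 0.02311 = 0.002736 mol.
n(C6H8O6) = 0.002736 / 1 = 0.002736 mol.
mass of C6H8O6 = 0.002736 x 176.12 = 0.4819 g.
% purity = 0.4819 / 1.9535 x 100 = 24.7%.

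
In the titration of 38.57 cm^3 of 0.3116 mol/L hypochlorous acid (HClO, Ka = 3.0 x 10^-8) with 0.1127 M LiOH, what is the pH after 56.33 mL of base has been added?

Initial n(HClO) = 0.3116 x 0.03857 = 0.01202 mol.
n(LiOH) added = 0.1127 x 0.05633 = 0.006348 mol, converting that many moles of HClO to ClO-.
Remaining n(HClO) = 0.005670 mol; n(ClO-) = 0.006348 mol.
By Henderson-Hasselbalch, pH = pKa + log([A^-]/[HA]) = 7.52 + log(0.006348/0.005670) = 7.52 + (+0.05) = 7.57.

7.57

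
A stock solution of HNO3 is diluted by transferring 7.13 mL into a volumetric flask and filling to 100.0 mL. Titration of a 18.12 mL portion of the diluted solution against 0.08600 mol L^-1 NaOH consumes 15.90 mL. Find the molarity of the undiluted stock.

n(NaOH) = 0.08600 x 0.01590 = 0.001367 mol.
n(HNO3) in the aliquot = 0.001367 mol.
[diluted HNO3] = 0.001367 / 0.01812 = 0.07546 M.
Dilution factor = 100.0/7.130 = 14.03, so [stock] = 0.07546 x 14.03 = 1.06 M.

1.06 M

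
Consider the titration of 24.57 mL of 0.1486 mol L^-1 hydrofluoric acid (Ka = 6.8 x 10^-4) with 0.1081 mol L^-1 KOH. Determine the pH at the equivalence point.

7.98

n(HF) = 0.1486 x 0.02457 = 0.003651 mol; V(KOH) at equivalence = 0.003651/0.1081 = 0.03378 L.
At equivalence all the acid is converted to F-; total volume = 0.02457 + 0.03378 = 0.05835 L, so [F-] = 0.003651/0.05835 = 0.06258 M.
Kb = Kw/Ka = 1.0e-14 / 6.8 x 10^-4 = 1.47e-11.
[OH^-] = sqrt(Kb x [F-]) = sqrt(1.47e-11 x 0.06258) = 9.59e-7 M.
pOH = 6.02, so pH = 14.00 - 6.02 = 7.98.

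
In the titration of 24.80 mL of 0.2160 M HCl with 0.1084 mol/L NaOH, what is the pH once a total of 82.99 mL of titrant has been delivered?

n(acid) = 0.2160 x 0.02480 = 0.005357 mol; n(NaOH) added = 0.1084 x 0.08299 = 0.008996 mol.
Base is in excess by 0.008996 - 0.005357 = 0.003639 mol in a total volume of 0.1078 L.
[OH^-] = 0.003639/0.1078 = 0.03376 M, so pOH = 1.47 and pH = 14.00 - 1.47 = 12.53.

12.53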